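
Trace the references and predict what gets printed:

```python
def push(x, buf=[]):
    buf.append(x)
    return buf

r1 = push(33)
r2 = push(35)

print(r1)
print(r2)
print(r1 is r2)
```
[33, 35]
[33, 35]
True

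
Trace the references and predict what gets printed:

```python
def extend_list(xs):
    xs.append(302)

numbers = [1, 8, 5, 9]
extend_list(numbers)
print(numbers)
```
[1, 8, 5, 9, 302]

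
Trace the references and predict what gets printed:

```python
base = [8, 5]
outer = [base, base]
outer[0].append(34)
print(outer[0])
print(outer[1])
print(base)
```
[8, 5, 34]
[8, 5, 34]
[8, 5, 34]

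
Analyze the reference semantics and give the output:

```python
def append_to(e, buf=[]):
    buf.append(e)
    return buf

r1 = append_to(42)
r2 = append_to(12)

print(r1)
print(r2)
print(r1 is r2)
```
[42, 12]
[42, 12]
True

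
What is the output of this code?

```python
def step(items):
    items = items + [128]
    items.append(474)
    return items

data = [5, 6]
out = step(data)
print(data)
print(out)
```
[5, 6]
[5, 6, 128, 474]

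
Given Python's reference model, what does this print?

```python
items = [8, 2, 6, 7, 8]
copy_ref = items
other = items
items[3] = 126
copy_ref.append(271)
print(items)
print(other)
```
[8, 2, 6, 126, 8, 271]
[8, 2, 6, 126, 8, 271]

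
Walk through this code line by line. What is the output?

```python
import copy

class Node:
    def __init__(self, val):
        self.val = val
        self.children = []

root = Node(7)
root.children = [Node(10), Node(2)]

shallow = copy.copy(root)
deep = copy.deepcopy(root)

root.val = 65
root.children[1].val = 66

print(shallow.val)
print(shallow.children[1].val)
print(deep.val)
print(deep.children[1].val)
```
7
66
7
2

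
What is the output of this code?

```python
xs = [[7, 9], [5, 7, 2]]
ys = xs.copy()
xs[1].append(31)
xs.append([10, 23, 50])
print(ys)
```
[[7, 9], [5, 7, 2, 31]]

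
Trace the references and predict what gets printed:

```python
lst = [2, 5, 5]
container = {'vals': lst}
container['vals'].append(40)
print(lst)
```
[2, 5, 5, 40]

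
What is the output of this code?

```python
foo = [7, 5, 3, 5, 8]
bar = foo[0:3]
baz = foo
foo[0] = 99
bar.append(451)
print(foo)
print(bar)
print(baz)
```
[99, 5, 3, 5, 8]
[7, 5, 3, 451]
[99, 5, 3, 5, 8]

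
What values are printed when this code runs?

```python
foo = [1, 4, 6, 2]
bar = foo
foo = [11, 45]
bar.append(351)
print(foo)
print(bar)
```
[11, 45]
[1, 4, 6, 2, 351]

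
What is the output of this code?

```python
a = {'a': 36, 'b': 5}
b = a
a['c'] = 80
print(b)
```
{'a': 36, 'b': 5, 'c': 80}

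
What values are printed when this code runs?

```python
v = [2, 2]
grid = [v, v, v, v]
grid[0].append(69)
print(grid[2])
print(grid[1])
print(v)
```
[2, 2, 69]
[2, 2, 69]
[2, 2, 69]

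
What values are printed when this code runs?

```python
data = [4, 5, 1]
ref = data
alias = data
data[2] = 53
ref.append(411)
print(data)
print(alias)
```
[4, 5, 53, 411]
[4, 5, 53, 411]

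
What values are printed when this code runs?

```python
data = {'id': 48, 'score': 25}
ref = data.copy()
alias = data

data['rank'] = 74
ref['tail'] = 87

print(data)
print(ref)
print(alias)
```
{'id': 48, 'score': 25, 'rank': 74}
{'id': 48, 'score': 25, 'tail': 87}
{'id': 48, 'score': 25, 'rank': 74}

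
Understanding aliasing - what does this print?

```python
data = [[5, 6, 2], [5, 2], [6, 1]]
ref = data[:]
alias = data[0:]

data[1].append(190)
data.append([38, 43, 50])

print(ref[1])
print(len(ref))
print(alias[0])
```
[5, 2, 190]
3
[5, 6, 2]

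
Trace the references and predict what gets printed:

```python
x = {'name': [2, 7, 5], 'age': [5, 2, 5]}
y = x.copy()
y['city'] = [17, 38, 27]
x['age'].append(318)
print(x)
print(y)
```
{'name': [2, 7, 5], 'age': [5, 2, 5, 318]}
{'name': [2, 7, 5], 'age': [5, 2, 5, 318], 'city': [17, 38, 27]}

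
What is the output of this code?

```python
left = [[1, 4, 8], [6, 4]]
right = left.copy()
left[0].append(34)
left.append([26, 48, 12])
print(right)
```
[[1, 4, 8, 34], [6, 4]]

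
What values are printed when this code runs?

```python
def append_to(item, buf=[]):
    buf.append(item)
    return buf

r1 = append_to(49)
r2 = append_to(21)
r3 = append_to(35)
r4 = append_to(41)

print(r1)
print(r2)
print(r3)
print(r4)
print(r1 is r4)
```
[49, 21, 35, 41]
[49, 21, 35, 41]
[49, 21, 35, 41]
[49, 21, 35, 41]
True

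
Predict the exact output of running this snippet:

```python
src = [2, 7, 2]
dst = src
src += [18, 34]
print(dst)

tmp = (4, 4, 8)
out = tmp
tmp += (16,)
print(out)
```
[2, 7, 2, 18, 34]
(4, 4, 8)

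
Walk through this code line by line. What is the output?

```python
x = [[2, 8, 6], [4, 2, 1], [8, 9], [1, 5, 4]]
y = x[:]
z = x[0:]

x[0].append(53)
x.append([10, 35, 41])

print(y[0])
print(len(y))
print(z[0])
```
[2, 8, 6, 53]
4
[2, 8, 6, 53]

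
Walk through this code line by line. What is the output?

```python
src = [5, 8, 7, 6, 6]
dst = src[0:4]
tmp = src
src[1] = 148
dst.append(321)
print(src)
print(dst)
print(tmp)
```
[5, 148, 7, 6, 6]
[5, 8, 7, 6, 321]
[5, 148, 7, 6, 6]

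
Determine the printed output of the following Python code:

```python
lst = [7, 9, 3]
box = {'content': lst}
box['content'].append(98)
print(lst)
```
[7, 9, 3, 98]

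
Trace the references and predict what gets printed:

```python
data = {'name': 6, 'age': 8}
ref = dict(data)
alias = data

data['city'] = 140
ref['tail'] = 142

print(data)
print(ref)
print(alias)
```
{'name': 6, 'age': 8, 'city': 140}
{'name': 6, 'age': 8, 'tail': 142}
{'name': 6, 'age': 8, 'city': 140}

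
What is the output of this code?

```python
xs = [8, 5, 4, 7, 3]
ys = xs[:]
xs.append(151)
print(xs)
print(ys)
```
[8, 5, 4, 7, 3, 151]
[8, 5, 4, 7, 3]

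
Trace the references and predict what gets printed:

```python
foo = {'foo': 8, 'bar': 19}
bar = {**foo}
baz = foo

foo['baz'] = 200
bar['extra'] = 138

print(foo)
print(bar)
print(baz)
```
{'foo': 8, 'bar': 19, 'baz': 200}
{'foo': 8, 'bar': 19, 'extra': 138}
{'foo': 8, 'bar': 19, 'baz': 200}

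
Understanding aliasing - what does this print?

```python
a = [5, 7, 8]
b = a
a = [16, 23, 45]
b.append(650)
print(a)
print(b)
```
[16, 23, 45]
[5, 7, 8, 650]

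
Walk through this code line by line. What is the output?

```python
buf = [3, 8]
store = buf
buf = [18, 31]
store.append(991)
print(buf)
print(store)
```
[18, 31]
[3, 8, 991]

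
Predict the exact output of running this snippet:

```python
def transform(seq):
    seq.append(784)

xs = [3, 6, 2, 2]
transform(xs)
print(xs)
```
[3, 6, 2, 2, 784]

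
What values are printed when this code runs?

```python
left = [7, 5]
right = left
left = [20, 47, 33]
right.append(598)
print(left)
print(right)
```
[20, 47, 33]
[7, 5, 598]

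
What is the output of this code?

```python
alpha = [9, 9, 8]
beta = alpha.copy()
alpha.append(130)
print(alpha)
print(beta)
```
[9, 9, 8, 130]
[9, 9, 8]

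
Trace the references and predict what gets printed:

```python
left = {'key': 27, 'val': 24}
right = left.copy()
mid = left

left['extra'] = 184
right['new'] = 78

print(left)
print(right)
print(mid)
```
{'key': 27, 'val': 24, 'extra': 184}
{'key': 27, 'val': 24, 'new': 78}
{'key': 27, 'val': 24, 'extra': 184}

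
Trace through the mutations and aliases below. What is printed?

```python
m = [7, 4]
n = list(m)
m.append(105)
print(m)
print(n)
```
[7, 4, 105]
[7, 4]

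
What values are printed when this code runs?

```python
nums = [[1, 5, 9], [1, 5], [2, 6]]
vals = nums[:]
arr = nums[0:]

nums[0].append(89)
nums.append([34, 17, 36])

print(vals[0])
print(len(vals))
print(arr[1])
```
[1, 5, 9, 89]
3
[1, 5]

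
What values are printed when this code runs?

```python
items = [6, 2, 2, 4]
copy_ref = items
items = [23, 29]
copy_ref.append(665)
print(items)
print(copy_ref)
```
[23, 29]
[6, 2, 2, 4, 665]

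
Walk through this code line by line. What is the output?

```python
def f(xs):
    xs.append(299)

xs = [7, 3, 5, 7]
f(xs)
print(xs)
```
[7, 3, 5, 7, 299]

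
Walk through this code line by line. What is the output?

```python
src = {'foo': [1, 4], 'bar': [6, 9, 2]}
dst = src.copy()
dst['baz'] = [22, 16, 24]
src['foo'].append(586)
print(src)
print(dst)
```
{'foo': [1, 4, 586], 'bar': [6, 9, 2]}
{'foo': [1, 4, 586], 'bar': [6, 9, 2], 'baz': [22, 16, 24]}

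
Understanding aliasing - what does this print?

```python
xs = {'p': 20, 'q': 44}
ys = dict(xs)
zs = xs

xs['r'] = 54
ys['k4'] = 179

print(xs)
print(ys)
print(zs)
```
{'p': 20, 'q': 44, 'r': 54}
{'p': 20, 'q': 44, 'k4': 179}
{'p': 20, 'q': 44, 'r': 54}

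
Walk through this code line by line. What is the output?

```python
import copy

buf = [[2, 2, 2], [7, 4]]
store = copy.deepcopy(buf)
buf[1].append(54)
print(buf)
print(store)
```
[[2, 2, 2], [7, 4, 54]]
[[2, 2, 2], [7, 4]]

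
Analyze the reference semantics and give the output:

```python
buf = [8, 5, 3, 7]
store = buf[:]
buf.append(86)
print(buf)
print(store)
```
[8, 5, 3, 7, 86]
[8, 5, 3, 7]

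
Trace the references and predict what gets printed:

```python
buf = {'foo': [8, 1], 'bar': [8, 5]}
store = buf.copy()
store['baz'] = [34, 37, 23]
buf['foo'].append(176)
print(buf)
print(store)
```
{'foo': [8, 1, 176], 'bar': [8, 5]}
{'foo': [8, 1, 176], 'bar': [8, 5], 'baz': [34, 37, 23]}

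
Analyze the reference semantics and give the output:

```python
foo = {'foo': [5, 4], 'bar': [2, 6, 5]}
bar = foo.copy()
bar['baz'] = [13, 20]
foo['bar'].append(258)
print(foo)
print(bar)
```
{'foo': [5, 4], 'bar': [2, 6, 5, 258]}
{'foo': [5, 4], 'bar': [2, 6, 5, 258], 'baz': [13, 20]}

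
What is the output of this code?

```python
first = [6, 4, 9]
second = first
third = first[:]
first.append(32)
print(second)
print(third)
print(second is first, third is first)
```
[6, 4, 9, 32]
[6, 4, 9]
True False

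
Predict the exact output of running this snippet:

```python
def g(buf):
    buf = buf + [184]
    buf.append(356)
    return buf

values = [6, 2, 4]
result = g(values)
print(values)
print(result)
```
[6, 2, 4]
[6, 2, 4, 184, 356]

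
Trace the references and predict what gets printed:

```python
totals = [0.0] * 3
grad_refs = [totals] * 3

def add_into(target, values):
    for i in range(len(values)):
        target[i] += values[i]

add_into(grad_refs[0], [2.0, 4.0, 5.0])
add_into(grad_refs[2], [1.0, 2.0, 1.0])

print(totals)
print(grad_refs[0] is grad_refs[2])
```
[3.0, 6.0, 6.0]
True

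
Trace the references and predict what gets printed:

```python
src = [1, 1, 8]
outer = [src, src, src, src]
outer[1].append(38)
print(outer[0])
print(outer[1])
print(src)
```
[1, 1, 8, 38]
[1, 1, 8, 38]
[1, 1, 8, 38]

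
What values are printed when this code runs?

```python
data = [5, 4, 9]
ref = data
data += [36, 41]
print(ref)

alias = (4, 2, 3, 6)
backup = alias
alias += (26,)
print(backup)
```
[5, 4, 9, 36, 41]
(4, 2, 3, 6)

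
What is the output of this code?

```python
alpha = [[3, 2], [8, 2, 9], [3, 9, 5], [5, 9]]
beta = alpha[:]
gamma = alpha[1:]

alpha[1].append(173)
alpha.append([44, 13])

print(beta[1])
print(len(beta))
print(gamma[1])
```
[8, 2, 9, 173]
4
[3, 9, 5]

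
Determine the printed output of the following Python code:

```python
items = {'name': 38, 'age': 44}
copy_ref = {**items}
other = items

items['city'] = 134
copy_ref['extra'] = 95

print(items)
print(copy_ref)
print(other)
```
{'name': 38, 'age': 44, 'city': 134}
{'name': 38, 'age': 44, 'extra': 95}
{'name': 38, 'age': 44, 'city': 134}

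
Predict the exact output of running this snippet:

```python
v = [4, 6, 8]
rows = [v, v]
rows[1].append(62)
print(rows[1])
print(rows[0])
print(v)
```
[4, 6, 8, 62]
[4, 6, 8, 62]
[4, 6, 8, 62]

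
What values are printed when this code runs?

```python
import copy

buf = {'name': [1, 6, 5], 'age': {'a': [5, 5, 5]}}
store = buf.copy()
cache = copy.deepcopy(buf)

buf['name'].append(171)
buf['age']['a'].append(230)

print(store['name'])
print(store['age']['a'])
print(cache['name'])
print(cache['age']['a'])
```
[1, 6, 5, 171]
[5, 5, 5, 230]
[1, 6, 5]
[5, 5, 5]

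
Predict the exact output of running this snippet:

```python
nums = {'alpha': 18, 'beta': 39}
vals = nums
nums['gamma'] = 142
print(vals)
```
{'alpha': 18, 'beta': 39, 'gamma': 142}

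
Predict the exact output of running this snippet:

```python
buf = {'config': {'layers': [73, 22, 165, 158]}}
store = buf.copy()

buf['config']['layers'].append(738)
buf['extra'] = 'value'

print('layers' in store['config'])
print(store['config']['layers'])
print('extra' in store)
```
True
[73, 22, 165, 158, 738]
False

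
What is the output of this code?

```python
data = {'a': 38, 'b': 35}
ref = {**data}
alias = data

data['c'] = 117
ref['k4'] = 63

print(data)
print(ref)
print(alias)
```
{'a': 38, 'b': 35, 'c': 117}
{'a': 38, 'b': 35, 'k4': 63}
{'a': 38, 'b': 35, 'c': 117}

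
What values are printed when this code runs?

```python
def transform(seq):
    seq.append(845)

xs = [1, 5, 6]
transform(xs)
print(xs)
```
[1, 5, 6, 845]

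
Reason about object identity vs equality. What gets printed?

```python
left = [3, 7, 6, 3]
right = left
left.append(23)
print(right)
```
[3, 7, 6, 3, 23]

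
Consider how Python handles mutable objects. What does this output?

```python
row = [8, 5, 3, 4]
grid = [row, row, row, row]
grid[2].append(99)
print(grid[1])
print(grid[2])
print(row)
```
[8, 5, 3, 4, 99]
[8, 5, 3, 4, 99]
[8, 5, 3, 4, 99]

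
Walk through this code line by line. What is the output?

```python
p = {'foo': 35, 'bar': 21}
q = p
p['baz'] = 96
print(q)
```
{'foo': 35, 'bar': 21, 'baz': 96}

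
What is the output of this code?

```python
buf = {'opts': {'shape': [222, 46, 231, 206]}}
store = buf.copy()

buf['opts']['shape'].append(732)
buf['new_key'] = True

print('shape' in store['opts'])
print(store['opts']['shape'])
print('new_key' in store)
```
True
[222, 46, 231, 206, 732]
False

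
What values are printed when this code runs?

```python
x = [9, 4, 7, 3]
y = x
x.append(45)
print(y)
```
[9, 4, 7, 3, 45]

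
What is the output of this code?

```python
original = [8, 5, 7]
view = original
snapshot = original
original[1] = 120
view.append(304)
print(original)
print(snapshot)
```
[8, 120, 7, 304]
[8, 120, 7, 304]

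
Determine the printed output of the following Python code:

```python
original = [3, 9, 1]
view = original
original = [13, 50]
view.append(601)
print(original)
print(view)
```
[13, 50]
[3, 9, 1, 601]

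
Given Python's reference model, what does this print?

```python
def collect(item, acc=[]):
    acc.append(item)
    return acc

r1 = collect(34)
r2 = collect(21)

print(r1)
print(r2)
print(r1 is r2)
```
[34, 21]
[34, 21]
True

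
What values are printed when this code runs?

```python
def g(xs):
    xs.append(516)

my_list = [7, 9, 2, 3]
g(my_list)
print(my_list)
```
[7, 9, 2, 3, 516]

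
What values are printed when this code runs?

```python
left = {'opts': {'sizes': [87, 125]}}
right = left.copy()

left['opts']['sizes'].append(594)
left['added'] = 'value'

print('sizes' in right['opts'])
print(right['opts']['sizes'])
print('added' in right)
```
True
[87, 125, 594]
False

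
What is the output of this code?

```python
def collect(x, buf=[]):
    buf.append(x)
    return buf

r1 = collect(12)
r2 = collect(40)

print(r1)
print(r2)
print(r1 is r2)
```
[12, 40]
[12, 40]
True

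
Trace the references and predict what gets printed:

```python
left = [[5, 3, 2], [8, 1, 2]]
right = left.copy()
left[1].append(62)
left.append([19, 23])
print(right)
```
[[5, 3, 2], [8, 1, 2, 62]]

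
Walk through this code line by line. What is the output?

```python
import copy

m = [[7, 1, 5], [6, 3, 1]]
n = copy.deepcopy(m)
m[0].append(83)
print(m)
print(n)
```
[[7, 1, 5, 83], [6, 3, 1]]
[[7, 1, 5], [6, 3, 1]]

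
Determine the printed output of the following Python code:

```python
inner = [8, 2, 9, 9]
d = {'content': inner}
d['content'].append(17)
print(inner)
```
[8, 2, 9, 9, 17]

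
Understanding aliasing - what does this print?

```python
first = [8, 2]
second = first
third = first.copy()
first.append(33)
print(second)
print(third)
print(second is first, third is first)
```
[8, 2, 33]
[8, 2]
True False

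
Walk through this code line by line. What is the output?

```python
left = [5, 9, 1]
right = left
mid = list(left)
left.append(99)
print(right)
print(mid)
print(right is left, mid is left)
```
[5, 9, 1, 99]
[5, 9, 1]
True False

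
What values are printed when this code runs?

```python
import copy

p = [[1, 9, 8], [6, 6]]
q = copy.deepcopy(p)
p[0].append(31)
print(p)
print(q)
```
[[1, 9, 8, 31], [6, 6]]
[[1, 9, 8], [6, 6]]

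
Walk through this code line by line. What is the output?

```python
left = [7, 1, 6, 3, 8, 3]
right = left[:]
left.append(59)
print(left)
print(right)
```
[7, 1, 6, 3, 8, 3, 59]
[7, 1, 6, 3, 8, 3]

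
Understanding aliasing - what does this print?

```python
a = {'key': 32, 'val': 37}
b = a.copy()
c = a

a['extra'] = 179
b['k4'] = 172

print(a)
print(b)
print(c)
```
{'key': 32, 'val': 37, 'extra': 179}
{'key': 32, 'val': 37, 'k4': 172}
{'key': 32, 'val': 37, 'extra': 179}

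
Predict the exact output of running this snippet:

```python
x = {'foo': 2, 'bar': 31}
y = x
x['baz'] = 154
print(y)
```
{'foo': 2, 'bar': 31, 'baz': 154}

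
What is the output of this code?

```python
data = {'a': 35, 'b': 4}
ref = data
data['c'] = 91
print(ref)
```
{'a': 35, 'b': 4, 'c': 91}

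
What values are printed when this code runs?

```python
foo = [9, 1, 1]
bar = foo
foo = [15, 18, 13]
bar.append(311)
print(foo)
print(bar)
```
[15, 18, 13]
[9, 1, 1, 311]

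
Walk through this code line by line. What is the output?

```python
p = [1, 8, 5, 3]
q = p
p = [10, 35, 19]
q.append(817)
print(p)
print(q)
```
[10, 35, 19]
[1, 8, 5, 3, 817]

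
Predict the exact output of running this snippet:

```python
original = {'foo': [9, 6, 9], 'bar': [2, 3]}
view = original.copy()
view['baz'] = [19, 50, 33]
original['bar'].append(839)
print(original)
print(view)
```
{'foo': [9, 6, 9], 'bar': [2, 3, 839]}
{'foo': [9, 6, 9], 'bar': [2, 3, 839], 'baz': [19, 50, 33]}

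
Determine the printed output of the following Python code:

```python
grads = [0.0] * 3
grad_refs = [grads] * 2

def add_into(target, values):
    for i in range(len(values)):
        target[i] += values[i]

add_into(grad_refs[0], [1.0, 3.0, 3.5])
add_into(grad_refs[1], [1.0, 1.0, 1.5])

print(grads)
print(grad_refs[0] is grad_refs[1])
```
[2.0, 4.0, 5.0]
True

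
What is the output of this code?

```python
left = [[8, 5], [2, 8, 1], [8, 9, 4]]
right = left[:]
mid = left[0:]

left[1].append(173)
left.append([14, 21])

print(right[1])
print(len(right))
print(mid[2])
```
[2, 8, 1, 173]
3
[8, 9, 4]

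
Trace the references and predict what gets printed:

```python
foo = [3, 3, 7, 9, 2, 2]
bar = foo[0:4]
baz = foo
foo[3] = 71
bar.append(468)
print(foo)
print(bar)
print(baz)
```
[3, 3, 7, 71, 2, 2]
[3, 3, 7, 9, 468]
[3, 3, 7, 71, 2, 2]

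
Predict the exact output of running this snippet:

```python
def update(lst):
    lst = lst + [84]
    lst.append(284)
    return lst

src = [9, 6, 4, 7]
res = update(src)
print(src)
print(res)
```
[9, 6, 4, 7]
[9, 6, 4, 7, 84, 284]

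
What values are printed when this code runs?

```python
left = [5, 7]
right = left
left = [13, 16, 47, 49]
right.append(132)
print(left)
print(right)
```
[13, 16, 47, 49]
[5, 7, 132]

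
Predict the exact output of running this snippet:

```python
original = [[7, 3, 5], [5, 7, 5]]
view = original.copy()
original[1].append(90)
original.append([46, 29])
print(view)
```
[[7, 3, 5], [5, 7, 5, 90]]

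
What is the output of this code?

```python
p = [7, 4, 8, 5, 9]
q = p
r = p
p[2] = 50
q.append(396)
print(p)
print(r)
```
[7, 4, 50, 5, 9, 396]
[7, 4, 50, 5, 9, 396]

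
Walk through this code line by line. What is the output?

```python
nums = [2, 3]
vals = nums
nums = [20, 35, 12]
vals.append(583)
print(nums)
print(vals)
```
[20, 35, 12]
[2, 3, 583]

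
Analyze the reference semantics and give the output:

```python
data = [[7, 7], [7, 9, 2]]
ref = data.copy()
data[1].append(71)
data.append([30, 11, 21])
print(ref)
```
[[7, 7], [7, 9, 2, 71]]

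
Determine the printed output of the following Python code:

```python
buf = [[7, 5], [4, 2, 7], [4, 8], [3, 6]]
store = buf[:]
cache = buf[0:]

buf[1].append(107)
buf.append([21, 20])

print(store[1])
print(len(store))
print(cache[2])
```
[4, 2, 7, 107]
4
[4, 8]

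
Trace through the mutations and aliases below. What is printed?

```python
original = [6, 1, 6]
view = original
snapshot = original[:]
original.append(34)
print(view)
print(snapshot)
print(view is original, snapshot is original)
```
[6, 1, 6, 34]
[6, 1, 6]
True False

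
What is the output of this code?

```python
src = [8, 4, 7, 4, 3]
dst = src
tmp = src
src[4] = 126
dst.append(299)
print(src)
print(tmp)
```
[8, 4, 7, 4, 126, 299]
[8, 4, 7, 4, 126, 299]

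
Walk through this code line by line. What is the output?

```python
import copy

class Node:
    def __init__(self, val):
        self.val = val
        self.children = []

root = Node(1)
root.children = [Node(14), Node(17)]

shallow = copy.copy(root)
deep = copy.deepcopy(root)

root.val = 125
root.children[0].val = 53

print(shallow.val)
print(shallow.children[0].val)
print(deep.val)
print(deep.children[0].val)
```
1
53
1
14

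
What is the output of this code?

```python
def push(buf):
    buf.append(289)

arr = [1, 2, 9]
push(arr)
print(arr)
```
[1, 2, 9, 289]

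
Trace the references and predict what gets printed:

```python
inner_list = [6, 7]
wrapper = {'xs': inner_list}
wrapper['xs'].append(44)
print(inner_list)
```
[6, 7, 44]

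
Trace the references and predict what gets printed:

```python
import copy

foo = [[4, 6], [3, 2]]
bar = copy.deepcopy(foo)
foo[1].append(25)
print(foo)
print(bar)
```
[[4, 6], [3, 2, 25]]
[[4, 6], [3, 2]]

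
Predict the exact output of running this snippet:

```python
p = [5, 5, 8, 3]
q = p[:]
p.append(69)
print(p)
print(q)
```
[5, 5, 8, 3, 69]
[5, 5, 8, 3]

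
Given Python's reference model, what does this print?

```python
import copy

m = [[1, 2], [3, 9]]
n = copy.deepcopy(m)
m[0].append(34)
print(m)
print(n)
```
[[1, 2, 34], [3, 9]]
[[1, 2], [3, 9]]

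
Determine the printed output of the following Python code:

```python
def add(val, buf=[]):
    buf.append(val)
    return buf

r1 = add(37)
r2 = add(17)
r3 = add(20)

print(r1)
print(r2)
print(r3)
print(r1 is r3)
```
[37, 17, 20]
[37, 17, 20]
[37, 17, 20]
True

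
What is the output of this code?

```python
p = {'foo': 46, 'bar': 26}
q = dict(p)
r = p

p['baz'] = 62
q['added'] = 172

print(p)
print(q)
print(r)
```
{'foo': 46, 'bar': 26, 'baz': 62}
{'foo': 46, 'bar': 26, 'added': 172}
{'foo': 46, 'bar': 26, 'baz': 62}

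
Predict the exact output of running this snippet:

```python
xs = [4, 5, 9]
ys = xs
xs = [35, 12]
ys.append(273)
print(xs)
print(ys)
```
[35, 12]
[4, 5, 9, 273]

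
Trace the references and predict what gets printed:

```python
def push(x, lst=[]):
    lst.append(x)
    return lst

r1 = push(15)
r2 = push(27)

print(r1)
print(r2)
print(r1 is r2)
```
[15, 27]
[15, 27]
True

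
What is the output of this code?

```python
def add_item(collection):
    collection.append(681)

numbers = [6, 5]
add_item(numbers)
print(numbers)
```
[6, 5, 681]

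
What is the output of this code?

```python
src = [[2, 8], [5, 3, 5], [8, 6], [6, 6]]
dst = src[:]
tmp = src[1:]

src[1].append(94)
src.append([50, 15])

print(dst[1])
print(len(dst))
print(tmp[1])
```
[5, 3, 5, 94]
4
[8, 6]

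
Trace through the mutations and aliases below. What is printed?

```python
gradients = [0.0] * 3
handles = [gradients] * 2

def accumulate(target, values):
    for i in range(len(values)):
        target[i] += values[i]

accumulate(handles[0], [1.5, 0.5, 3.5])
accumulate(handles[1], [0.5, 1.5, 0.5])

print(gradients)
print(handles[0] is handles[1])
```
[2.0, 2.0, 4.0]
True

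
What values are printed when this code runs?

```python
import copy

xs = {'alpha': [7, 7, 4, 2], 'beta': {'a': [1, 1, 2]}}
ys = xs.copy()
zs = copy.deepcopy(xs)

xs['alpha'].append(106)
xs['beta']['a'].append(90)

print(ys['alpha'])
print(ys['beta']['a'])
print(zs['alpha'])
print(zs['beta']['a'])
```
[7, 7, 4, 2, 106]
[1, 1, 2, 90]
[7, 7, 4, 2]
[1, 1, 2]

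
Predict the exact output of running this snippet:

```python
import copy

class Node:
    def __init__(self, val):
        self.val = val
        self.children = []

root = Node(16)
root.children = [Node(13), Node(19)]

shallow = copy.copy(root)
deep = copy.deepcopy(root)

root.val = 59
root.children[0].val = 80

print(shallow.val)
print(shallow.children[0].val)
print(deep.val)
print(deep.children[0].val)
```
16
80
16
13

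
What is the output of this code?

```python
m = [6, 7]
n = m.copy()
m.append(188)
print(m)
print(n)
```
[6, 7, 188]
[6, 7]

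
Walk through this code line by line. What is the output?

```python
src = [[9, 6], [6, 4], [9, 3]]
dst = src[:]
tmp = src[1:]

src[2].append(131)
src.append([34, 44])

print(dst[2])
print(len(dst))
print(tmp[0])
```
[9, 3, 131]
3
[6, 4]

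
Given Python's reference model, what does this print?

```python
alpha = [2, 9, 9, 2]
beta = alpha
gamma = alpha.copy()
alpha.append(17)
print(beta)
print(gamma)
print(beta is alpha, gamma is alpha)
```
[2, 9, 9, 2, 17]
[2, 9, 9, 2]
True False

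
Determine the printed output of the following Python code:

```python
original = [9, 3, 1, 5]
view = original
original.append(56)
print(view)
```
[9, 3, 1, 5, 56]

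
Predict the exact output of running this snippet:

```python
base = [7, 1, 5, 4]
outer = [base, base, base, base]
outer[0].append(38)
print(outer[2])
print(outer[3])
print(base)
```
[7, 1, 5, 4, 38]
[7, 1, 5, 4, 38]
[7, 1, 5, 4, 38]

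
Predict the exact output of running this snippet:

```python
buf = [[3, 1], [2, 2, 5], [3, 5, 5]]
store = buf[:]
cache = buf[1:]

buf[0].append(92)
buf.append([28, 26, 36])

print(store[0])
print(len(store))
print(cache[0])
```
[3, 1, 92]
3
[2, 2, 5]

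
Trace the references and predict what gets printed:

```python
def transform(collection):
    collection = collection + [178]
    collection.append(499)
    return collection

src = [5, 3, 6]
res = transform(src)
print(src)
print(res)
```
[5, 3, 6]
[5, 3, 6, 178, 499]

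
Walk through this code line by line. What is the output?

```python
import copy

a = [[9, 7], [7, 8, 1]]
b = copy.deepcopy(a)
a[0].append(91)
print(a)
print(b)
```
[[9, 7, 91], [7, 8, 1]]
[[9, 7], [7, 8, 1]]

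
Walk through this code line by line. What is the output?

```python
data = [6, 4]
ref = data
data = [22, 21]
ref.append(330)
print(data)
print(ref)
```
[22, 21]
[6, 4, 330]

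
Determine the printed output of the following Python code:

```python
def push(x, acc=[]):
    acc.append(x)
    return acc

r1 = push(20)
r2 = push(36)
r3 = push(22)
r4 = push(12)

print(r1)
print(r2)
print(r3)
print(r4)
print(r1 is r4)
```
[20, 36, 22, 12]
[20, 36, 22, 12]
[20, 36, 22, 12]
[20, 36, 22, 12]
True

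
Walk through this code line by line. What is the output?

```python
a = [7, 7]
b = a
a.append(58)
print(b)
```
[7, 7, 58]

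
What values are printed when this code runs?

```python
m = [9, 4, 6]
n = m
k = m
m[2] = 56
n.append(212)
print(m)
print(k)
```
[9, 4, 56, 212]
[9, 4, 56, 212]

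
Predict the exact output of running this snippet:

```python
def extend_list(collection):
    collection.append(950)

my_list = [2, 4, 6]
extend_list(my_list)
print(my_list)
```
[2, 4, 6, 950]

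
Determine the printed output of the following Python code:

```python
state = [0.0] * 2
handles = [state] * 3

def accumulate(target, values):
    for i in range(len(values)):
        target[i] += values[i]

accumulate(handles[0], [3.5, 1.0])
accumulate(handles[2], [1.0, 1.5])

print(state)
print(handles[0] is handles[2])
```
[4.5, 2.5]
True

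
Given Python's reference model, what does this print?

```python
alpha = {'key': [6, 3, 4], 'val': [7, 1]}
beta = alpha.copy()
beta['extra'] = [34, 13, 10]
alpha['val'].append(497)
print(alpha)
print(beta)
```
{'key': [6, 3, 4], 'val': [7, 1, 497]}
{'key': [6, 3, 4], 'val': [7, 1, 497], 'extra': [34, 13, 10]}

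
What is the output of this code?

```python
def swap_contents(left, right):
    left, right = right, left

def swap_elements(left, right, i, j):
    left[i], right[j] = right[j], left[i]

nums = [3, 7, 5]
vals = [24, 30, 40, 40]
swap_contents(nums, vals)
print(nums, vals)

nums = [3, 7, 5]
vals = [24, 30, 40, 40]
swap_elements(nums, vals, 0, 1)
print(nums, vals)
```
[3, 7, 5] [24, 30, 40, 40]
[30, 7, 5] [24, 3, 40, 40]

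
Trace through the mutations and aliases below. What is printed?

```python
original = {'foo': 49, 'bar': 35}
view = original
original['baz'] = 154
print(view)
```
{'foo': 49, 'bar': 35, 'baz': 154}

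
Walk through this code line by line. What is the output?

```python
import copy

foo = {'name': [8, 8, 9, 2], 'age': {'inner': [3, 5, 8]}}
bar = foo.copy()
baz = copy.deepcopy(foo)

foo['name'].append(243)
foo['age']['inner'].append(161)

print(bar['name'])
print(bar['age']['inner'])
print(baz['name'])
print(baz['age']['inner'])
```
[8, 8, 9, 2, 243]
[3, 5, 8, 161]
[8, 8, 9, 2]
[3, 5, 8]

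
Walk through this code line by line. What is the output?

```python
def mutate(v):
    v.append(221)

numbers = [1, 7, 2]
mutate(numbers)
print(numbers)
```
[1, 7, 2, 221]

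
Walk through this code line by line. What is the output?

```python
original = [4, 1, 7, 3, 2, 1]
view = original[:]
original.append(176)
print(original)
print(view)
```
[4, 1, 7, 3, 2, 1, 176]
[4, 1, 7, 3, 2, 1]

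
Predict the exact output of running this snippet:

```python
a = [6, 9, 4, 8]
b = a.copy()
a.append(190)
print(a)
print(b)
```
[6, 9, 4, 8, 190]
[6, 9, 4, 8]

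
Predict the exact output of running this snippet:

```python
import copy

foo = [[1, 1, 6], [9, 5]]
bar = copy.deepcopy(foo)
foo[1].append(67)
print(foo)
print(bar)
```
[[1, 1, 6], [9, 5, 67]]
[[1, 1, 6], [9, 5]]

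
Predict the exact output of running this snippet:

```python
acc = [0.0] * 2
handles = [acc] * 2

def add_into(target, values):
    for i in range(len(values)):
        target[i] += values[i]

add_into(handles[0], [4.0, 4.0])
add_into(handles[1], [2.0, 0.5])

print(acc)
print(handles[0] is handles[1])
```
[6.0, 4.5]
True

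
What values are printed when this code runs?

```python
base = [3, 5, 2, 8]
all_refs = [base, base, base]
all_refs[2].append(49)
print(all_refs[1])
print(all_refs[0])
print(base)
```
[3, 5, 2, 8, 49]
[3, 5, 2, 8, 49]
[3, 5, 2, 8, 49]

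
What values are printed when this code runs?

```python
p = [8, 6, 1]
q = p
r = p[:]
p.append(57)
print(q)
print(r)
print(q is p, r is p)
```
[8, 6, 1, 57]
[8, 6, 1]
True False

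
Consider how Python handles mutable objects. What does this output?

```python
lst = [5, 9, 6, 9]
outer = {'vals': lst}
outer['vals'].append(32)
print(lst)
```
[5, 9, 6, 9, 32]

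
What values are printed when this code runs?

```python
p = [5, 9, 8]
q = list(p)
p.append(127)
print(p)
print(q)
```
[5, 9, 8, 127]
[5, 9, 8]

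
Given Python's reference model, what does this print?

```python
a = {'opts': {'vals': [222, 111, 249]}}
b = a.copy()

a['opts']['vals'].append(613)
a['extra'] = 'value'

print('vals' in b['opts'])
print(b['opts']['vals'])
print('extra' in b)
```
True
[222, 111, 249, 613]
False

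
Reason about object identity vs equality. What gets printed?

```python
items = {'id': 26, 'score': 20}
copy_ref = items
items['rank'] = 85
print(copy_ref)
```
{'id': 26, 'score': 20, 'rank': 85}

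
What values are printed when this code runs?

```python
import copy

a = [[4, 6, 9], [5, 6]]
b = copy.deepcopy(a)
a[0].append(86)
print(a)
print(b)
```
[[4, 6, 9, 86], [5, 6]]
[[4, 6, 9], [5, 6]]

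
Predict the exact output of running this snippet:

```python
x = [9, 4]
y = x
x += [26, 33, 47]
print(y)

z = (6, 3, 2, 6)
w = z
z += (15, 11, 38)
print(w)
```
[9, 4, 26, 33, 47]
(6, 3, 2, 6)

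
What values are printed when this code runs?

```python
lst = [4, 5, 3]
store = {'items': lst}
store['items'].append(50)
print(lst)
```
[4, 5, 3, 50]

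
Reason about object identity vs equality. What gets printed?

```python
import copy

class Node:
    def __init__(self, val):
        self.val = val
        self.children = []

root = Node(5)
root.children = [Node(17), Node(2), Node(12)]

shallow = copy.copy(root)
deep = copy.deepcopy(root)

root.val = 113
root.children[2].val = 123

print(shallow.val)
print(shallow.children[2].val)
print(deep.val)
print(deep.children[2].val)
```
5
123
5
12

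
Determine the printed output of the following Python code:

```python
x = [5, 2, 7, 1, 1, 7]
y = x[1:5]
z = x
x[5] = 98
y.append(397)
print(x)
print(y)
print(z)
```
[5, 2, 7, 1, 1, 98]
[2, 7, 1, 1, 397]
[5, 2, 7, 1, 1, 98]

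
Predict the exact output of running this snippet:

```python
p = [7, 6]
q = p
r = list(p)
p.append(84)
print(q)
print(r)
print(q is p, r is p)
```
[7, 6, 84]
[7, 6]
True False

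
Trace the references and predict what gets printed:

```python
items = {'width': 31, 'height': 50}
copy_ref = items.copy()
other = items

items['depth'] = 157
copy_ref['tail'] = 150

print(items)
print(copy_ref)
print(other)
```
{'width': 31, 'height': 50, 'depth': 157}
{'width': 31, 'height': 50, 'tail': 150}
{'width': 31, 'height': 50, 'depth': 157}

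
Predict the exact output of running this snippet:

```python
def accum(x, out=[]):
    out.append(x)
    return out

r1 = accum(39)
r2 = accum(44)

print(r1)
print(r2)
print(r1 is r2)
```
[39, 44]
[39, 44]
True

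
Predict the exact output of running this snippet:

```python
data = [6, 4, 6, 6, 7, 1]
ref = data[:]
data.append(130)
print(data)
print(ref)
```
[6, 4, 6, 6, 7, 1, 130]
[6, 4, 6, 6, 7, 1]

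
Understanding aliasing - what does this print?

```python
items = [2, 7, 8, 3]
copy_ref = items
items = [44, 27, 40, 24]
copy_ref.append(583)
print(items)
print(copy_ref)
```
[44, 27, 40, 24]
[2, 7, 8, 3, 583]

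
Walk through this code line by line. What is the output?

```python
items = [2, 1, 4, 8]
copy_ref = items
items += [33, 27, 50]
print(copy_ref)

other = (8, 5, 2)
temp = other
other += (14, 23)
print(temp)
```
[2, 1, 4, 8, 33, 27, 50]
(8, 5, 2)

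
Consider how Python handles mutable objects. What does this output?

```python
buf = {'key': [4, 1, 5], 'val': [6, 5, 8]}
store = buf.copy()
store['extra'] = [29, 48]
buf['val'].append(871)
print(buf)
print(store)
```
{'key': [4, 1, 5], 'val': [6, 5, 8, 871]}
{'key': [4, 1, 5], 'val': [6, 5, 8, 871], 'extra': [29, 48]}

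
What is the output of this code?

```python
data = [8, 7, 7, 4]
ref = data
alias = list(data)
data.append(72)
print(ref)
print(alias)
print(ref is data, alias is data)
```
[8, 7, 7, 4, 72]
[8, 7, 7, 4]
True False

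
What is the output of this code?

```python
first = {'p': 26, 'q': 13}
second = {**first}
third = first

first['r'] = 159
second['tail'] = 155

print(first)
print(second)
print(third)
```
{'p': 26, 'q': 13, 'r': 159}
{'p': 26, 'q': 13, 'tail': 155}
{'p': 26, 'q': 13, 'r': 159}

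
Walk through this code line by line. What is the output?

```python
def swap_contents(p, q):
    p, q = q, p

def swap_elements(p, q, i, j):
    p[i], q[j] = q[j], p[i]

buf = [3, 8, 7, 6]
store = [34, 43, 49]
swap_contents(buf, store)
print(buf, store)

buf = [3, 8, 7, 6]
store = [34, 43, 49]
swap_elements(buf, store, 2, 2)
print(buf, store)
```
[3, 8, 7, 6] [34, 43, 49]
[3, 8, 49, 6] [34, 43, 7]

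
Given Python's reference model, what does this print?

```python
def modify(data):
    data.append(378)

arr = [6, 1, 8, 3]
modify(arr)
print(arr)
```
[6, 1, 8, 3, 378]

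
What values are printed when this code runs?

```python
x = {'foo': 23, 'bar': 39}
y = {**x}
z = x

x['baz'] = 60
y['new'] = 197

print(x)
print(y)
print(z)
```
{'foo': 23, 'bar': 39, 'baz': 60}
{'foo': 23, 'bar': 39, 'new': 197}
{'foo': 23, 'bar': 39, 'baz': 60}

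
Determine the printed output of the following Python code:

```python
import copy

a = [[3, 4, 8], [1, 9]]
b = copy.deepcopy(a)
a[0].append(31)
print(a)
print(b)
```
[[3, 4, 8, 31], [1, 9]]
[[3, 4, 8], [1, 9]]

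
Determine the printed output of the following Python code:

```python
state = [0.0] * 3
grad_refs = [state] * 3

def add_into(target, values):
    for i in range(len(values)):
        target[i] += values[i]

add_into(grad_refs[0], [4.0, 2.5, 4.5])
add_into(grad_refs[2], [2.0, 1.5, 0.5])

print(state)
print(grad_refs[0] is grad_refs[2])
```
[6.0, 4.0, 5.0]
True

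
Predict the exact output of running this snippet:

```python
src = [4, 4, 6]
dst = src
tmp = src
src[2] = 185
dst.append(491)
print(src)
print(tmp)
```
[4, 4, 185, 491]
[4, 4, 185, 491]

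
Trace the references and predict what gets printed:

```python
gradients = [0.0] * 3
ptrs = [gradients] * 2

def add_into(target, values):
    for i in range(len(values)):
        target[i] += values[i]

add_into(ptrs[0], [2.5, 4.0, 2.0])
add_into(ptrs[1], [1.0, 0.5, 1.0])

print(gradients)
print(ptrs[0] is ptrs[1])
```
[3.5, 4.5, 3.0]
True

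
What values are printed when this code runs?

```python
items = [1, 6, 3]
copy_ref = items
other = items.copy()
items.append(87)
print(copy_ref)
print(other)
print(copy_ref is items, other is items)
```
[1, 6, 3, 87]
[1, 6, 3]
True False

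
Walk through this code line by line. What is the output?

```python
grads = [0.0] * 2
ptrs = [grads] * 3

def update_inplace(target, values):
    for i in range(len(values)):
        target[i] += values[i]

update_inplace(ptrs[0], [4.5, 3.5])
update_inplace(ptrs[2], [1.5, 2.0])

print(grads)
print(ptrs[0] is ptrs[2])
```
[6.0, 5.5]
True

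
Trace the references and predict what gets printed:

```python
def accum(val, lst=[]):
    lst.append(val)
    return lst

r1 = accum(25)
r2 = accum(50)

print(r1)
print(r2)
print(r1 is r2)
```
[25, 50]
[25, 50]
True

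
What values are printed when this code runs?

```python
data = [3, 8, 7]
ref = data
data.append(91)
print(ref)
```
[3, 8, 7, 91]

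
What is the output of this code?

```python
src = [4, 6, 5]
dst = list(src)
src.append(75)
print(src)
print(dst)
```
[4, 6, 5, 75]
[4, 6, 5]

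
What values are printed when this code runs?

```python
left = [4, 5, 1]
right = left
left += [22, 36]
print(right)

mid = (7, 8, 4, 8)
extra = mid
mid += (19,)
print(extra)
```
[4, 5, 1, 22, 36]
(7, 8, 4, 8)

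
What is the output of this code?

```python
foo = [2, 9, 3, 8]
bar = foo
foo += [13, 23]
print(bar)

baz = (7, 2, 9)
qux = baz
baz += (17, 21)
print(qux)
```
[2, 9, 3, 8, 13, 23]
(7, 2, 9)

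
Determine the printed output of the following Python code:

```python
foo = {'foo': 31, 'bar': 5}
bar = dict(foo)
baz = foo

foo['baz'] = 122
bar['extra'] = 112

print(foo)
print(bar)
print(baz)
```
{'foo': 31, 'bar': 5, 'baz': 122}
{'foo': 31, 'bar': 5, 'extra': 112}
{'foo': 31, 'bar': 5, 'baz': 122}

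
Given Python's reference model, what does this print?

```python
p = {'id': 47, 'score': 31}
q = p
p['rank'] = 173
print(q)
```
{'id': 47, 'score': 31, 'rank': 173}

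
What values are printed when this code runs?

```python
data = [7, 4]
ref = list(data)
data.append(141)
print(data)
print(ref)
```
[7, 4, 141]
[7, 4]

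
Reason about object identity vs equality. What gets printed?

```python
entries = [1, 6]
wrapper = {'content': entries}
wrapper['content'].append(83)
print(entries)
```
[1, 6, 83]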